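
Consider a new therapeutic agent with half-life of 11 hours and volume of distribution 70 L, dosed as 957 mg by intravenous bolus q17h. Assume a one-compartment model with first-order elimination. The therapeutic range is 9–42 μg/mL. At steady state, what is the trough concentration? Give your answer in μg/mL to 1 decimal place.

7.1 μg/mL

k = ln2/t½ = ln2/11 ≈ 0.063013 h⁻¹; fraction remaining f = e^(−kτ) = e^(−0.063013×17) ≈ 0.3426.
Each bolus raises the concentration by D/Vd = 957/70 ≈ 13.671 μg/mL.
Steady-state trough Cmin,ss = C₀·f/(1−f) ≈ 13.671 × 0.3426/0.6574 ≈ 7.125 μg/mL.
Trough 7.1 μg/mL vs MEC 9 μg/mL: subtherapeutic.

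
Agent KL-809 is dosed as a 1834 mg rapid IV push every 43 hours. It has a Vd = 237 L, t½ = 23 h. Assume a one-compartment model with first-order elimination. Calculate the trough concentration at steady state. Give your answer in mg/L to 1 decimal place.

k = ln2/t½ = ln2/23 ≈ 0.030137 h⁻¹; fraction remaining f = e^(−kτ) = e^(−0.030137×43) ≈ 0.2737.
At steady state, accumulation factor R = 1/(1 − e^(−kτ)) ≈ 1.3768.
Single-dose peak C₀ = D/Vd = 1834/237 ≈ 7.738 mg/L.
Cmax,ss = C₀/(1 − f) ≈ 7.738/0.7263 ≈ 10.654 mg/L.
Steady-state trough Cmin,ss = Cmax,ss·f ≈ 10.654 × 0.2737 ≈ 2.916 mg/L.

2.9 mg/L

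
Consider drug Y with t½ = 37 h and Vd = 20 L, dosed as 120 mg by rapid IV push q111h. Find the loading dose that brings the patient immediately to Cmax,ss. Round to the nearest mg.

f = (1/2)^(111/37) ≈ 0.125000; accumulation ratio R = 1/(1−f) ≈ 1.14286.
Loading dose to hit Cmax,ss on first dose: D_load = D_maint·R ≈ 120 × 1.14286 ≈ 137.14 mg.

137 mg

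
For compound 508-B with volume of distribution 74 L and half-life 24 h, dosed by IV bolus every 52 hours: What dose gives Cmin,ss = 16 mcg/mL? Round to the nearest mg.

τ/t½ = 52/24 ≈ 2.1667, so f = (1/2)^(52/24) ≈ 0.222725.
Cmin,ss = (D/Vd)·f/(1−f), so D = Cmin,ss·Vd·(1−f)/f.
D = 16 × 74 × (1−f)/f ≈ 16 × 74 × 3.48984 ≈ 4131.97 mg.

4132 mg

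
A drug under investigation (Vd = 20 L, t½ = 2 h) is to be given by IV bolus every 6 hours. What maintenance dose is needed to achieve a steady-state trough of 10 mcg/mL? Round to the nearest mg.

1400 mg

τ/t½ = 6/2 ≈ 3, so f = (1/2)^(6/2) ≈ 0.125000.
Cmin,ss = (D/Vd)·f/(1−f), so D = Cmin,ss·Vd·(1−f)/f.
D = 10 × 20 × (1−f)/f ≈ 10 × 20 × 7.00000 ≈ 1400.00 mg.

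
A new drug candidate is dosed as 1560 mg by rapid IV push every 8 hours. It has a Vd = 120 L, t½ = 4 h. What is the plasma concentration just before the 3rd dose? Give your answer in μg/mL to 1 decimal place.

f = (1/2)^(τ/t½) = (1/2)^(8/4) ≈ 0.2500.
C₀ = D/Vd = 1560/120 ≈ 13.000 μg/mL.
Before the 3rd dose, 2 doses have been given. Superposition: Cmin = C₀·(f + f²).
≈ 13.000 × (0.2500 + 0.0625) ≈ 13.000 × 0.3125 ≈ 4.062 μg/mL.

4.1 μg/mL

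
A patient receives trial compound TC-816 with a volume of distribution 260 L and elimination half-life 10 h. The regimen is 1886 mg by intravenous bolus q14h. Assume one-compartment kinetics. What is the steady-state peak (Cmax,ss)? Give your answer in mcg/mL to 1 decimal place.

11.7 mcg/mL

Over one 14-h interval, 14/10 ≈ 1.4 half-lives elapse, leaving f ≈ 0.3789 of each dose.
At steady state, accumulation factor R = 1/(1 − e^(−kτ)) ≈ 1.6100.
Each bolus raises the concentration by D/Vd = 1886/260 ≈ 7.254 mcg/mL.
Cmax,ss = C₀/(1 − f) ≈ 7.254/0.6211 ≈ 11.679 mcg/mL.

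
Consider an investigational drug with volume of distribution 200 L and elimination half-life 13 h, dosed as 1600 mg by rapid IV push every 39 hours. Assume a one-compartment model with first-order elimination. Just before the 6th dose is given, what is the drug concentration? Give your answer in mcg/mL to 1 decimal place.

f = (1/2)^(τ/t½) = (1/2)^(39/13) ≈ 0.1250.
C₀ = D/Vd = 1600/200 ≈ 8.000 mcg/mL.
Before the 6th dose, 5 doses have been given. Superposition: Cmin = C₀·(f + f² + … + f^5).
≈ 8.000 × (0.1250 + 0.0156 + 0.0020 + 0.0002 + 0.0000) ≈ 8.000 × 0.1428 ≈ 1.142 mcg/mL.

1.1 mcg/mL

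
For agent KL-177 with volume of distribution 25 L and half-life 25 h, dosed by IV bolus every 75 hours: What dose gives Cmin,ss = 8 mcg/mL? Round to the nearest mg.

1400 mg

τ/t½ = 75/25 ≈ 3, so f = (1/2)^(75/25) ≈ 0.125000.
Cmin,ss = (D/Vd)·f/(1−f), so D = Cmin,ss·Vd·(1−f)/f.
D = 8 × 25 × (1−f)/f ≈ 8 × 25 × 7.00000 ≈ 1400.00 mg.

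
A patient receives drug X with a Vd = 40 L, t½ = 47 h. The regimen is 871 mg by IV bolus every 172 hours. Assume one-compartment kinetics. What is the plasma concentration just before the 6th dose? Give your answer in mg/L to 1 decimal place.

f = (1/2)^(τ/t½) = (1/2)^(172/47) ≈ 0.0791.
C₀ = D/Vd = 871/40 ≈ 21.775 mg/L.
Before the 6th dose, 5 doses have been given. Superposition: Cmin = C₀·(f + f² + … + f^5).
≈ 21.775 × (0.0791 + 0.0063 + 0.0005 + 0.0000 + 0.0000) ≈ 21.775 × 0.0859 ≈ 1.870 mg/L.

1.9 mg/L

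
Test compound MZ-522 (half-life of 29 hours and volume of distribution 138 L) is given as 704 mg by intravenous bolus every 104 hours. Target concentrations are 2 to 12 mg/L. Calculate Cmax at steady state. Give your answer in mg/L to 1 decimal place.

5.6 mg/L

k = ln2/t½ = ln2/29 ≈ 0.023902 h⁻¹; fraction remaining f = e^(−kτ) = e^(−0.023902×104) ≈ 0.0833.
At steady state, accumulation factor R = 1/(1 − e^(−kτ)) ≈ 1.0909.
Single-dose peak C₀ = D/Vd = 704/138 ≈ 5.101 mg/L.
Cmax,ss = C₀/(1 − f) ≈ 5.101/0.9167 ≈ 5.565 mg/L.
Peak 5.6 mg/L vs MTC 12 mg/L: below toxic threshold.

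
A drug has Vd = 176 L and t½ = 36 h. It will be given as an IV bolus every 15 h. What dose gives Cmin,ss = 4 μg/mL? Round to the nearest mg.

236 mg

τ/t½ = 15/36 ≈ 0.41667, so f = (1/2)^(15/36) ≈ 0.749154.
Cmin,ss = (D/Vd)·f/(1−f), so D = Cmin,ss·Vd·(1−f)/f.
D = 4 × 176 × (1−f)/f ≈ 4 × 176 × 0.33484 ≈ 235.73 mg.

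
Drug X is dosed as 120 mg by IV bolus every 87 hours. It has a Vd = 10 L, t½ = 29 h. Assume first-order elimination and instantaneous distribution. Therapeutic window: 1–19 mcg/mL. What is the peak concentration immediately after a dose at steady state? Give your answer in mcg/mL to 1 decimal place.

13.7 mcg/mL

The dosing interval is 3 half-lives, so f = 2^(−3) = 0.125.
Accumulation ratio R = 1/(1 − f) = 1/0.875 = 8/7.
Single-dose peak C₀ = D/Vd = 120/10 = 12 mcg/mL.
Steady-state peak Cmax,ss = C₀·R = 12 × 8/7 ≈ 13.714 mcg/mL.
Peak 13.7 mcg/mL vs MTC 19 mcg/mL: below toxic threshold.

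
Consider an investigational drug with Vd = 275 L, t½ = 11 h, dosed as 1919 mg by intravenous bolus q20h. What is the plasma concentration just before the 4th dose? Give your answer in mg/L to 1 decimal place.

f = (1/2)^(τ/t½) = (1/2)^(20/11) ≈ 0.2836.
C₀ = D/Vd = 1919/275 ≈ 6.978 mg/L.
Before the 4th dose, 3 doses have been given. Superposition: Cmin = C₀·(f + f² + … + f^3).
≈ 6.978 × (0.2836 + 0.0804 + 0.0228) ≈ 6.978 × 0.3868 ≈ 2.699 mg/L.

2.7 mg/L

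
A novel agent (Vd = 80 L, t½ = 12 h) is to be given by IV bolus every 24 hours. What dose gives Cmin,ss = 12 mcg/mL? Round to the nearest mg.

2880 mg

τ/t½ = 24/12 ≈ 2, so f = (1/2)^(24/12) ≈ 0.250000.
Cmin,ss = (D/Vd)·f/(1−f), so D = Cmin,ss·Vd·(1−f)/f.
D = 12 × 80 × (1−f)/f ≈ 12 × 80 × 3.00000 ≈ 2880.00 mg.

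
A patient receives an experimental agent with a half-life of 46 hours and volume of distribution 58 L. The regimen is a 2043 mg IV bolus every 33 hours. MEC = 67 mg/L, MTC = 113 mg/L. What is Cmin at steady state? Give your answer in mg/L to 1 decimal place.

54.7 mg/L

Over one 33-h interval, 33/46 ≈ 0.71739 half-lives elapse, leaving f ≈ 0.6082 of each dose.
Each bolus raises the concentration by D/Vd = 2043/58 ≈ 35.224 mg/L.
Steady-state trough Cmin,ss = C₀·f/(1−f) ≈ 35.224 × 0.6082/0.3918 ≈ 54.679 mg/L.
Trough 54.7 mg/L vs MEC 67 mg/L: subtherapeutic.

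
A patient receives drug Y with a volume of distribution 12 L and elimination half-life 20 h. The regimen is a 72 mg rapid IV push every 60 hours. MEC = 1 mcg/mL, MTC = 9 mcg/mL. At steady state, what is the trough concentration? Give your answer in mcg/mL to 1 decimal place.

The dosing interval is 3 half-lives, so f = 2^(−3) = 0.125.
At steady state, R = 1/(1 − 0.125) = 8/7.
Single-dose peak C₀ = D/Vd = 72/12 = 6 mcg/mL.
Steady-state peak Cmax,ss = C₀·R = 6 × 8/7 ≈ 6.857 mcg/mL.
Steady-state trough Cmin,ss = Cmax,ss·f ≈ 6.857 × 0.125 ≈ 0.857 mcg/mL.
Trough 0.9 mcg/mL vs MEC 1 mcg/mL: subtherapeutic.

0.9 mcg/mL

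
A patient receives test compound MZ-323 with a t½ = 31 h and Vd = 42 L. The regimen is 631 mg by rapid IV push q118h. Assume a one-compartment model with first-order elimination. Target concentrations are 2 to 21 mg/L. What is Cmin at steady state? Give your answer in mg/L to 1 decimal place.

1.2 mg/L

τ/t½ = 118/31 ≈ 3.8065, so fraction remaining f = (1/2)^(118/31) ≈ 0.0715.
Accumulation ratio R = 1/(1 − f) ≈ 1/0.9285 ≈ 1.0770.
Each bolus raises the concentration by D/Vd = 631/42 ≈ 15.024 mg/L.
Cmax,ss = C₀/(1 − f) ≈ 15.024/0.9285 ≈ 16.181 mg/L.
Steady-state trough Cmin,ss = Cmax,ss·f ≈ 16.181 × 0.0715 ≈ 1.157 mg/L.
Trough 1.2 mg/L vs MEC 2 mg/L: subtherapeutic.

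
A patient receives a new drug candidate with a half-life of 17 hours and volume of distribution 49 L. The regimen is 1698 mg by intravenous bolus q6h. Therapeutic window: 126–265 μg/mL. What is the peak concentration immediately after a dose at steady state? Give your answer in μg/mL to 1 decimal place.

τ/t½ = 6/17 ≈ 0.35294, so fraction remaining f = (1/2)^(6/17) ≈ 0.7830.
Accumulation ratio R = 1/(1 − f) ≈ 1/0.2170 ≈ 4.6083.
Single-dose peak C₀ = D/Vd = 1698/49 ≈ 34.653 μg/mL.
Steady-state peak Cmax,ss = C₀·R ≈ 34.653 × 4.6083 ≈ 159.691 μg/mL.
Peak 159.7 μg/mL vs MTC 265 μg/mL: below toxic threshold.

159.7 μg/mL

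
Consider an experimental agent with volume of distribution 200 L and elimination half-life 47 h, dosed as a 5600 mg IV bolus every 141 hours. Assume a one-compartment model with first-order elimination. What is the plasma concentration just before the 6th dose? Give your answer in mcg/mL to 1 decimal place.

4.0 mcg/mL

f = (1/2)^(τ/t½) = (1/2)^(141/47) ≈ 0.1250.
C₀ = D/Vd = 5600/200 ≈ 28.000 mcg/mL.
Before the 6th dose, 5 doses have been given. Superposition: Cmin = C₀·(f + f² + … + f^5).
≈ 28.000 × (0.1250 + 0.0156 + 0.0020 + 0.0002 + 0.0000) ≈ 28.000 × 0.1428 ≈ 3.998 mcg/mL.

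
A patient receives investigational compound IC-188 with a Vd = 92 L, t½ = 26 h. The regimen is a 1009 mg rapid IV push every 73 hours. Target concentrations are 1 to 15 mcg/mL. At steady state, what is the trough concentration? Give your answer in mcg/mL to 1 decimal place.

k = ln2/t½ = ln2/26 ≈ 0.026660 h⁻¹; fraction remaining f = e^(−kτ) = e^(−0.026660×73) ≈ 0.1428.
Accumulation ratio R = 1/(1 − f) ≈ 1/0.8572 ≈ 1.1666.
Each bolus raises the concentration by D/Vd = 1009/92 ≈ 10.967 mcg/mL.
Steady-state peak Cmax,ss = C₀·R ≈ 10.967 × 1.1666 ≈ 12.794 mcg/mL.
One interval later, Cmin,ss = Cmax,ss·e^(−kτ) ≈ 12.794 × 0.1428 ≈ 1.827 mcg/mL.
Trough 1.8 mcg/mL vs MEC 1 mcg/mL: adequate.

1.8 mcg/mL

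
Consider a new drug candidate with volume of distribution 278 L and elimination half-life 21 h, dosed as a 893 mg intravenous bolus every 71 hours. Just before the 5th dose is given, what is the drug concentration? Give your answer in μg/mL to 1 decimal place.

0.3 μg/mL

f = (1/2)^(τ/t½) = (1/2)^(71/21) ≈ 0.0960.
C₀ = D/Vd = 893/278 ≈ 3.212 μg/mL.
Before the 5th dose, 4 doses have been given. Superposition: Cmin = C₀·(f + f² + … + f^4).
≈ 3.212 × (0.0960 + 0.0092 + 0.0009 + 0.0001) ≈ 3.212 × 0.1062 ≈ 0.341 μg/mL.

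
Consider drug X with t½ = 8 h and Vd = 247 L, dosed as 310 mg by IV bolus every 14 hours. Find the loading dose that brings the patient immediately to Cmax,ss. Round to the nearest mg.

441 mg

f = (1/2)^(14/8) ≈ 0.297302; accumulation ratio R = 1/(1−f) ≈ 1.42309.
Loading dose to hit Cmax,ss on first dose: D_load = D_maint·R ≈ 310 × 1.42309 ≈ 441.16 mg.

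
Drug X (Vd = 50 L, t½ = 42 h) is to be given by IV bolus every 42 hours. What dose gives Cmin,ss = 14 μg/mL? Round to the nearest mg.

700 mg

τ/t½ = 42/42 ≈ 1, so f = (1/2)^(42/42) ≈ 0.500000.
Cmin,ss = (D/Vd)·f/(1−f), so D = Cmin,ss·Vd·(1−f)/f.
D = 14 × 50 × (1−f)/f ≈ 14 × 50 × 1.00000 ≈ 700.00 mg.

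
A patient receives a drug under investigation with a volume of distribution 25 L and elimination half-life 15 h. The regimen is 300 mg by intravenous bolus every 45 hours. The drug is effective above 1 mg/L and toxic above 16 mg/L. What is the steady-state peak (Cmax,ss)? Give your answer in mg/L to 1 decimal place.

13.7 mg/L

τ = 45 h = 3 half-lives, so f = (1/2)^3 = 0.125.
Accumulation ratio R = 1/(1 − f) = 1/0.875 = 8/7.
Single-dose peak C₀ = D/Vd = 300/25 = 12 mg/L.
Steady-state peak Cmax,ss = C₀·R = 12 × 8/7 ≈ 13.714 mg/L.
Peak 13.7 mg/L vs MTC 16 mg/L: below toxic threshold.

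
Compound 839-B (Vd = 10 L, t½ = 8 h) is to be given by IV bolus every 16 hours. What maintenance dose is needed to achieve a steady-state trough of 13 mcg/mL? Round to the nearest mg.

390 mg

τ/t½ = 16/8 ≈ 2, so f = (1/2)^(16/8) ≈ 0.250000.
Cmin,ss = (D/Vd)·f/(1−f), so D = Cmin,ss·Vd·(1−f)/f.
D = 13 × 10 × (1−f)/f ≈ 13 × 10 × 3.00000 ≈ 390.00 mg.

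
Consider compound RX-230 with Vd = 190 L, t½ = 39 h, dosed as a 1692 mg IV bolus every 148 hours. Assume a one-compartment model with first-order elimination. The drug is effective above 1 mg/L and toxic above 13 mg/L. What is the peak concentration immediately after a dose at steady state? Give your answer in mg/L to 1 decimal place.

9.6 mg/L

Over one 148-h interval, 148/39 ≈ 3.7949 half-lives elapse, leaving f ≈ 0.0720 of each dose.
At steady state, accumulation factor R = 1/(1 − e^(−kτ)) ≈ 1.0776.
Single-dose peak C₀ = D/Vd = 1692/190 ≈ 8.905 mg/L.
Steady-state peak Cmax,ss = C₀·R ≈ 8.905 × 1.0776 ≈ 9.596 mg/L.
Peak 9.6 mg/L vs MTC 13 mg/L: below toxic threshold.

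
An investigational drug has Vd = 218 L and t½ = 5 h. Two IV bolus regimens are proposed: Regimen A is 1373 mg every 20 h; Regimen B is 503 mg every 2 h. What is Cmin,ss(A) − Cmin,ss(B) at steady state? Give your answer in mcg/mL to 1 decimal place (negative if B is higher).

Regimen A: f = (1/2)^(20/5) ≈ 0.0625; Cmin,ss = (1373/218)·f/(1−f) ≈ 0.420 mcg/mL.
Regimen B: f = (1/2)^(2/5) ≈ 0.7579; Cmin,ss = (503/218)·f/(1−f) ≈ 7.223 mcg/mL.
Difference ≈ 0.420 − 7.223 ≈ -6.803 mcg/mL.

-6.8 mcg/mL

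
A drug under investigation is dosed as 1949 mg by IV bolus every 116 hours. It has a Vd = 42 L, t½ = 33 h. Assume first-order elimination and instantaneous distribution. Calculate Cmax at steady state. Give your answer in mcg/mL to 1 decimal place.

50.9 mcg/mL

k = ln2/t½ = ln2/33 ≈ 0.021004 h⁻¹; fraction remaining f = e^(−kτ) = e^(−0.021004×116) ≈ 0.0875.
Accumulation ratio R = 1/(1 − f) ≈ 1/0.9125 ≈ 1.0959.
Single-dose peak C₀ = D/Vd = 1949/42 ≈ 46.405 mcg/mL.
Steady-state peak Cmax,ss = C₀·R ≈ 46.405 × 1.0959 ≈ 50.855 mcg/mL.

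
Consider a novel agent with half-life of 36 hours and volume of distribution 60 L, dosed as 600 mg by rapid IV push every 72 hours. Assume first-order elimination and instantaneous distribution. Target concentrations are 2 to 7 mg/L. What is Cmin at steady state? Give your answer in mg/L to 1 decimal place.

3.3 mg/L

τ = 72 h = 2 half-lives, so f = (1/2)^2 = 0.25.
At steady state, R = 1/(1 − 0.25) = 4/3.
Single-dose peak C₀ = D/Vd = 600/60 = 10 mg/L.
Steady-state peak Cmax,ss = C₀·R = 10 × 4/3 ≈ 13.333 mg/L.
Steady-state trough Cmin,ss = Cmax,ss·f ≈ 13.333 × 0.25 ≈ 3.333 mg/L.
Trough 3.3 mg/L vs MEC 2 mg/L: adequate.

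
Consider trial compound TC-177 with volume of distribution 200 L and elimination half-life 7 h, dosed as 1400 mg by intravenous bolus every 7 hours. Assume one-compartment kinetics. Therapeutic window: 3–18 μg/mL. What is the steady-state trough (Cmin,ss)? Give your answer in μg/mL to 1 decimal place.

τ = 7 h = 1 half-life, so f = (1/2)^1 = 0.5.
Accumulation ratio R = 1/(1 − f) = 1/0.5 = 2/1.
Single-dose peak C₀ = D/Vd = 1400/200 = 7 μg/mL.
Steady-state peak Cmax,ss = C₀·R = 7 × 2/1 ≈ 14.000 μg/mL.
Steady-state trough Cmin,ss = Cmax,ss·f ≈ 14.000 × 0.5 ≈ 7.000 μg/mL.
Trough 7.0 μg/mL vs MEC 3 μg/mL: adequate.

7.0 μg/mL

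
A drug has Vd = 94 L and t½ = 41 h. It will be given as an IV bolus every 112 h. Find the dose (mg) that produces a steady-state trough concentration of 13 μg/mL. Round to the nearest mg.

6895 mg

τ/t½ = 112/41 ≈ 2.7317, so f = (1/2)^(112/41) ≈ 0.150548.
Cmin,ss = (D/Vd)·f/(1−f), so D = Cmin,ss·Vd·(1−f)/f.
D = 13 × 94 × (1−f)/f ≈ 13 × 94 × 5.64240 ≈ 6895.01 mg.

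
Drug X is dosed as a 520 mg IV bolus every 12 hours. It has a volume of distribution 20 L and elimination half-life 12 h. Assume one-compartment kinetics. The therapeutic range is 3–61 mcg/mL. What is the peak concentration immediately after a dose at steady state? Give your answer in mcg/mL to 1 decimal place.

52.0 mcg/mL

The dosing interval is 1 half-life, so f = 2^(−1) = 0.5.
Accumulation ratio R = 1/(1 − f) = 1/0.5 = 2/1.
Single-dose peak C₀ = D/Vd = 520/20 = 26 mcg/mL.
Steady-state peak Cmax,ss = C₀·R = 26 × 2/1 ≈ 52.000 mcg/mL.
Peak 52.0 mcg/mL vs MTC 61 mcg/mL: below toxic threshold.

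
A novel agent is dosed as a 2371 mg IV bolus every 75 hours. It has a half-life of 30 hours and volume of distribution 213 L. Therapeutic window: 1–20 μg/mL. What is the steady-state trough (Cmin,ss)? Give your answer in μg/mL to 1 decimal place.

2.4 μg/mL

Over one 75-h interval, 75/30 ≈ 2.5 half-lives elapse, leaving f ≈ 0.1768 of each dose.
At steady state, accumulation factor R = 1/(1 − e^(−kτ)) ≈ 1.2148.
Single-dose peak C₀ = D/Vd = 2371/213 ≈ 11.131 μg/mL.
Steady-state peak Cmax,ss = C₀·R ≈ 11.131 × 1.2148 ≈ 13.522 μg/mL.
One interval later, Cmin,ss = Cmax,ss·e^(−kτ) ≈ 13.522 × 0.1768 ≈ 2.391 μg/mL.
Trough 2.4 μg/mL vs MEC 1 μg/mL: adequate.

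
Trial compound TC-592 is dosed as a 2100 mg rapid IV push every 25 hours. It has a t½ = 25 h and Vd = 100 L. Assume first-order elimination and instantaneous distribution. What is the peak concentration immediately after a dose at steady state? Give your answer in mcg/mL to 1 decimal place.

42.0 mcg/mL

τ = 25 h = 1 half-life, so f = (1/2)^1 = 0.5.
At steady state, R = 1/(1 − 0.5) = 2/1.
Single-dose peak C₀ = D/Vd = 2100/100 = 21 mcg/mL.
Steady-state peak Cmax,ss = C₀·R = 21 × 2/1 ≈ 42.000 mcg/mL.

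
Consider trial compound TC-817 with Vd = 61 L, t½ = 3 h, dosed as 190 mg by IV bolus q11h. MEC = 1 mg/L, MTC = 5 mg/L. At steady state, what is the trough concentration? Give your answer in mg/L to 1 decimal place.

0.3 mg/L

k = ln2/t½ = ln2/3 ≈ 0.231049 h⁻¹; fraction remaining f = e^(−kτ) = e^(−0.231049×11) ≈ 0.0787.
Accumulation ratio R = 1/(1 − f) ≈ 1/0.9213 ≈ 1.0854.
Each bolus raises the concentration by D/Vd = 190/61 ≈ 3.115 mg/L.
Steady-state peak Cmax,ss = C₀·R ≈ 3.115 × 1.0854 ≈ 3.381 mg/L.
One interval later, Cmin,ss = Cmax,ss·e^(−kτ) ≈ 3.381 × 0.0787 ≈ 0.266 mg/L.
Trough 0.3 mg/L vs MEC 1 mg/L: subtherapeutic.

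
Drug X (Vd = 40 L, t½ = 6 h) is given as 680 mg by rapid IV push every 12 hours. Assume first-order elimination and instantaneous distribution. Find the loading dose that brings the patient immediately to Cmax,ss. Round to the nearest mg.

907 mg

f = (1/2)^(12/6) ≈ 0.250000; accumulation ratio R = 1/(1−f) ≈ 1.33333.
Loading dose to hit Cmax,ss on first dose: D_load = D_maint·R ≈ 680 × 1.33333 ≈ 906.66 mg.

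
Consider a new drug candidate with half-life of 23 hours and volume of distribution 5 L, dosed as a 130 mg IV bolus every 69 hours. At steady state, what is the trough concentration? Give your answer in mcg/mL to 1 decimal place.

3.7 mcg/mL

The dosing interval is 3 half-lives, so f = 2^(−3) = 0.125.
Accumulation ratio R = 1/(1 − f) = 1/0.875 = 8/7.
Single-dose peak C₀ = D/Vd = 130/5 = 26 mcg/mL.
Steady-state peak Cmax,ss = C₀·R = 26 × 8/7 ≈ 29.714 mcg/mL.
Steady-state trough Cmin,ss = Cmax,ss·f ≈ 29.714 × 0.125 ≈ 3.714 mcg/mL.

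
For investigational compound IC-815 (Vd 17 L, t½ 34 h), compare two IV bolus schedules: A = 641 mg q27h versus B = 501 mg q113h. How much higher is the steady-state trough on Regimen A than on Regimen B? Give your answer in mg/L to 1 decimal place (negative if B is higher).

48.1 mg/L

Regimen A: f = (1/2)^(27/34) ≈ 0.5767; Cmin,ss = (641/17)·f/(1−f) ≈ 51.370 mg/L.
Regimen B: f = (1/2)^(113/34) ≈ 0.0999; Cmin,ss = (501/17)·f/(1−f) ≈ 3.271 mg/L.
Difference ≈ 51.370 − 3.271 ≈ 48.099 mg/L.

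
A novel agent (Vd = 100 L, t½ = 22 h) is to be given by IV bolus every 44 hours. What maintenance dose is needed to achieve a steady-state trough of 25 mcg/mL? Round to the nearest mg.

τ/t½ = 44/22 ≈ 2, so f = (1/2)^(44/22) ≈ 0.250000.
Cmin,ss = (D/Vd)·f/(1−f), so D = Cmin,ss·Vd·(1−f)/f.
D = 25 × 100 × (1−f)/f ≈ 25 × 100 × 3.00000 ≈ 7500.00 mg.

7500 mg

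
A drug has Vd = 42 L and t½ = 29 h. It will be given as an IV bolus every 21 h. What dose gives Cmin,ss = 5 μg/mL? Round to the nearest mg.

τ/t½ = 21/29 ≈ 0.72414, so f = (1/2)^(21/29) ≈ 0.605359.
Cmin,ss = (D/Vd)·f/(1−f), so D = Cmin,ss·Vd·(1−f)/f.
D = 5 × 42 × (1−f)/f ≈ 5 × 42 × 0.65191 ≈ 136.90 mg.

137 mg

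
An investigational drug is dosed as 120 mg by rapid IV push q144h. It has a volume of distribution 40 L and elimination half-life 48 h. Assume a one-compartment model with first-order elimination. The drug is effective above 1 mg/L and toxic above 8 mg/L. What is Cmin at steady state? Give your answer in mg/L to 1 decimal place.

The dosing interval is 3 half-lives, so f = 2^(−3) = 0.125.
At steady state, R = 1/(1 − 0.125) = 8/7.
Single-dose peak C₀ = D/Vd = 120/40 = 3 mg/L.
Steady-state peak Cmax,ss = C₀·R = 3 × 8/7 ≈ 3.429 mg/L.
Steady-state trough Cmin,ss = Cmax,ss·f ≈ 3.429 × 0.125 ≈ 0.429 mg/L.
Trough 0.4 mg/L vs MEC 1 mg/L: subtherapeutic.

0.4 mg/L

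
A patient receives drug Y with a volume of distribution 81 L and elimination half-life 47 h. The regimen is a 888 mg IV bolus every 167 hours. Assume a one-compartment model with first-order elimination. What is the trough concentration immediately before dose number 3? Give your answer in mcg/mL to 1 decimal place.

1.0 mcg/mL

f = (1/2)^(τ/t½) = (1/2)^(167/47) ≈ 0.0852.
C₀ = D/Vd = 888/81 ≈ 10.963 mcg/mL.
Before the 3rd dose, 2 doses have been given. Superposition: Cmin = C₀·(f + f²).
≈ 10.963 × (0.0852 + 0.0073) ≈ 10.963 × 0.0925 ≈ 1.014 mcg/mL.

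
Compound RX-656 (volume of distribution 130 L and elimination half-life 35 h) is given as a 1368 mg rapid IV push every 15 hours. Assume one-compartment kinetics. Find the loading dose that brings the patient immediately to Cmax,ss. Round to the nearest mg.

f = (1/2)^(15/35) ≈ 0.742997; accumulation ratio R = 1/(1−f) ≈ 3.89101.
Loading dose to hit Cmax,ss on first dose: D_load = D_maint·R ≈ 1368 × 3.89101 ≈ 5322.90 mg.

5323 mg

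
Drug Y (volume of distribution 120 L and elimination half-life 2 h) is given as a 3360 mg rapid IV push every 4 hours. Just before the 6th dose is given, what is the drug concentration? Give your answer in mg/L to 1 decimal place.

f = (1/2)^(τ/t½) = (1/2)^(4/2) ≈ 0.2500.
C₀ = D/Vd = 3360/120 ≈ 28.000 mg/L.
Before the 6th dose, 5 doses have been given. Superposition: Cmin = C₀·(f + f² + … + f^5).
≈ 28.000 × (0.2500 + 0.0625 + 0.0156 + 0.0039 + 0.0010) ≈ 28.000 × 0.3330 ≈ 9.324 mg/L.

9.3 mg/L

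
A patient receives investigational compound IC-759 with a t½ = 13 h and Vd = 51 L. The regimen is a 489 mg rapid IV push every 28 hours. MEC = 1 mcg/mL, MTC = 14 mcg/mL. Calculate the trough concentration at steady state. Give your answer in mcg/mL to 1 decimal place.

τ/t½ = 28/13 ≈ 2.1538, so fraction remaining f = (1/2)^(28/13) ≈ 0.2247.
Accumulation ratio R = 1/(1 − f) ≈ 1/0.7753 ≈ 1.2898.
Single-dose peak C₀ = D/Vd = 489/51 ≈ 9.588 mcg/mL.
Cmax,ss = C₀/(1 − f) ≈ 9.588/0.7753 ≈ 12.367 mcg/mL.
One interval later, Cmin,ss = Cmax,ss·e^(−kτ) ≈ 12.367 × 0.2247 ≈ 2.779 mcg/mL.
Trough 2.8 mcg/mL vs MEC 1 mcg/mL: adequate.

2.8 mcg/mL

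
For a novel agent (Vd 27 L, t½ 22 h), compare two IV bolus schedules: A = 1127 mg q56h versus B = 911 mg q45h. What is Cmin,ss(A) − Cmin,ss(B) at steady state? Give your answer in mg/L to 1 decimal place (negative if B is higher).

-2.2 mg/L

Regimen A: f = (1/2)^(56/22) ≈ 0.1713; Cmin,ss = (1127/27)·f/(1−f) ≈ 8.628 mg/L.
Regimen B: f = (1/2)^(45/22) ≈ 0.2422; Cmin,ss = (911/27)·f/(1−f) ≈ 10.784 mg/L.
Difference ≈ 8.628 − 10.784 ≈ -2.156 mg/L.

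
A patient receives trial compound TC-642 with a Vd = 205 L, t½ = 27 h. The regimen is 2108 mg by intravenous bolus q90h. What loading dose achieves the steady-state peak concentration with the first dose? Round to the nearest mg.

f = (1/2)^(90/27) ≈ 0.099213; accumulation ratio R = 1/(1−f) ≈ 1.11014.
Loading dose to hit Cmax,ss on first dose: D_load = D_maint·R ≈ 2108 × 1.11014 ≈ 2340.18 mg.

2340 mg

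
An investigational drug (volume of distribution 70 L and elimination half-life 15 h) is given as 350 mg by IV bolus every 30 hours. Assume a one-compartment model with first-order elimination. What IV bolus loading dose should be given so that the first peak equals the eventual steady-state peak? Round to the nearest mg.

467 mg

f = (1/2)^(30/15) ≈ 0.250000; accumulation ratio R = 1/(1−f) ≈ 1.33333.
Loading dose to hit Cmax,ss on first dose: D_load = D_maint·R ≈ 350 × 1.33333 ≈ 466.67 mg.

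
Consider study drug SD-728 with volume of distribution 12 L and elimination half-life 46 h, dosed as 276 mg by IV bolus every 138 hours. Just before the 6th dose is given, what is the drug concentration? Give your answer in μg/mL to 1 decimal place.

3.3 μg/mL

f = (1/2)^(τ/t½) = (1/2)^(138/46) ≈ 0.1250.
C₀ = D/Vd = 276/12 ≈ 23.000 μg/mL.
Before the 6th dose, 5 doses have been given. Superposition: Cmin = C₀·(f + f² + … + f^5).
≈ 23.000 × (0.1250 + 0.0156 + 0.0020 + 0.0002 + 0.0000) ≈ 23.000 × 0.1428 ≈ 3.284 μg/mL.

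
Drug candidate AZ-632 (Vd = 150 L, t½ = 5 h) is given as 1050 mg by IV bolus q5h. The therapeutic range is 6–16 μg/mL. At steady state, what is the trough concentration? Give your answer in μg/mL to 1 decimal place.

7.0 μg/mL

τ = 5 h = 1 half-life, so f = (1/2)^1 = 0.5.
Accumulation ratio R = 1/(1 − f) = 1/0.5 = 2/1.
Single-dose peak C₀ = D/Vd = 1050/150 = 7 μg/mL.
Steady-state peak Cmax,ss = C₀·R = 7 × 2/1 ≈ 14.000 μg/mL.
Steady-state trough Cmin,ss = Cmax,ss·f ≈ 14.000 × 0.5 ≈ 7.000 μg/mL.
Trough 7.0 μg/mL vs MEC 6 μg/mL: adequate.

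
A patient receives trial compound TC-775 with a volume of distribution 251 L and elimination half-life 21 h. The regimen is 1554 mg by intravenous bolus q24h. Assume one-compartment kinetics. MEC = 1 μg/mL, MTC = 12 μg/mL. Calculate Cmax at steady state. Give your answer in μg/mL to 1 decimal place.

Over one 24-h interval, 24/21 ≈ 1.1429 half-lives elapse, leaving f ≈ 0.4529 of each dose.
At steady state, accumulation factor R = 1/(1 − e^(−kτ)) ≈ 1.8278.
Single-dose peak C₀ = D/Vd = 1554/251 ≈ 6.191 μg/mL.
Steady-state peak Cmax,ss = C₀·R ≈ 6.191 × 1.8278 ≈ 11.316 μg/mL.
Peak 11.3 μg/mL vs MTC 12 μg/mL: below toxic threshold.

11.3 μg/mL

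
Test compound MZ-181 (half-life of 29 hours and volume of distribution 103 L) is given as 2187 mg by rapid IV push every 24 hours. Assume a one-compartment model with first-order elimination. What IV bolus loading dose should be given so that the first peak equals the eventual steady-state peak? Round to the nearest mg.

5010 mg

f = (1/2)^(24/29) ≈ 0.563471; accumulation ratio R = 1/(1−f) ≈ 2.29080.
Loading dose to hit Cmax,ss on first dose: D_load = D_maint·R ≈ 2187 × 2.29080 ≈ 5009.98 mg.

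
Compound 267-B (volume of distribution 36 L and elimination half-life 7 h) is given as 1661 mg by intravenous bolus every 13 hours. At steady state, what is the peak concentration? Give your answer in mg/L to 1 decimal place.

63.7 mg/L

Over one 13-h interval, 13/7 ≈ 1.8571 half-lives elapse, leaving f ≈ 0.2760 of each dose.
At steady state, accumulation factor R = 1/(1 − e^(−kτ)) ≈ 1.3812.
Single-dose peak C₀ = D/Vd = 1661/36 ≈ 46.139 mg/L.
Steady-state peak Cmax,ss = C₀·R ≈ 46.139 × 1.3812 ≈ 63.727 mg/L.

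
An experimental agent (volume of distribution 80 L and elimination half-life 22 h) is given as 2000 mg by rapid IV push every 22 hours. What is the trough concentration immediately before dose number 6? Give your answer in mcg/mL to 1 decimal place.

24.2 mcg/mL

f = (1/2)^(τ/t½) = (1/2)^(22/22) ≈ 0.5000.
C₀ = D/Vd = 2000/80 ≈ 25.000 mcg/mL.
Before the 6th dose, 5 doses have been given. Superposition: Cmin = C₀·(f + f² + … + f^5).
≈ 25.000 × (0.5000 + 0.2500 + 0.1250 + 0.0625 + 0.0313) ≈ 25.000 × 0.9688 ≈ 24.220 mcg/mL.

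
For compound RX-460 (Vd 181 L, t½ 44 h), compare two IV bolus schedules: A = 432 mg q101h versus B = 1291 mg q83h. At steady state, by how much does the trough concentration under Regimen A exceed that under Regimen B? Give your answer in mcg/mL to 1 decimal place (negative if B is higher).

Regimen A: f = (1/2)^(101/44) ≈ 0.2037; Cmin,ss = (432/181)·f/(1−f) ≈ 0.611 mcg/mL.
Regimen B: f = (1/2)^(83/44) ≈ 0.2705; Cmin,ss = (1291/181)·f/(1−f) ≈ 2.645 mcg/mL.
Difference ≈ 0.611 − 2.645 ≈ -2.034 mcg/mL.

-2.0 mcg/mL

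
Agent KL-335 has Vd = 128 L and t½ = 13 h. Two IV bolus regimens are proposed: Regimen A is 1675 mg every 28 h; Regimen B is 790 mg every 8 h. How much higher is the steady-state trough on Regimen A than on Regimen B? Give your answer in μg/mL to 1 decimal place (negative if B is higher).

Regimen A: f = (1/2)^(28/13) ≈ 0.2247; Cmin,ss = (1675/128)·f/(1−f) ≈ 3.793 μg/mL.
Regimen B: f = (1/2)^(8/13) ≈ 0.6528; Cmin,ss = (790/128)·f/(1−f) ≈ 11.604 μg/mL.
Difference ≈ 3.793 − 11.604 ≈ -7.811 μg/mL.

-7.8 μg/mL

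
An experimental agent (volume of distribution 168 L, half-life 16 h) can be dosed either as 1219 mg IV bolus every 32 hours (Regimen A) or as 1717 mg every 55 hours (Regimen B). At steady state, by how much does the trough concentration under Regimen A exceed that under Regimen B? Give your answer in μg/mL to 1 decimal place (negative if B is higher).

Regimen A: f = (1/2)^(32/16) ≈ 0.2500; Cmin,ss = (1219/168)·f/(1−f) ≈ 2.419 μg/mL.
Regimen B: f = (1/2)^(55/16) ≈ 0.0923; Cmin,ss = (1717/168)·f/(1−f) ≈ 1.039 μg/mL.
Difference ≈ 2.419 − 1.039 ≈ 1.380 μg/mL.

1.4 μg/mL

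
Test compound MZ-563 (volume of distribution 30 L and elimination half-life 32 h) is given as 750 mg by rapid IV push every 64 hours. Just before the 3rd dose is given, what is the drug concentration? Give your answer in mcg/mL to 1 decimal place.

7.8 mcg/mL

f = (1/2)^(τ/t½) = (1/2)^(64/32) ≈ 0.2500.
C₀ = D/Vd = 750/30 ≈ 25.000 mcg/mL.
Before the 3rd dose, 2 doses have been given. Superposition: Cmin = C₀·(f + f²).
≈ 25.000 × (0.2500 + 0.0625) ≈ 25.000 × 0.3125 ≈ 7.812 mcg/mL.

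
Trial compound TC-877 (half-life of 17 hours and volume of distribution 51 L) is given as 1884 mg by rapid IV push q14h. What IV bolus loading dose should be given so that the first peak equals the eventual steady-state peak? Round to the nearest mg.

f = (1/2)^(14/17) ≈ 0.565058; accumulation ratio R = 1/(1−f) ≈ 2.29916.
Loading dose to hit Cmax,ss on first dose: D_load = D_maint·R ≈ 1884 × 2.29916 ≈ 4331.62 mg.

4332 mg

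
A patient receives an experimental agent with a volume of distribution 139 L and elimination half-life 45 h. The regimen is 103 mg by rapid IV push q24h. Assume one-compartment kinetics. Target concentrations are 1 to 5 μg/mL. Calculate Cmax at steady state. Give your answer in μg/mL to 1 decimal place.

2.4 μg/mL

k = ln2/t½ = ln2/45 ≈ 0.015403 h⁻¹; fraction remaining f = e^(−kτ) = e^(−0.015403×24) ≈ 0.6910.
At steady state, accumulation factor R = 1/(1 − e^(−kτ)) ≈ 3.2362.
Each bolus raises the concentration by D/Vd = 103/139 ≈ 0.741 μg/mL.
Steady-state peak Cmax,ss = C₀·R ≈ 0.741 × 3.2362 ≈ 2.398 μg/mL.
Peak 2.4 μg/mL vs MTC 5 μg/mL: below toxic threshold.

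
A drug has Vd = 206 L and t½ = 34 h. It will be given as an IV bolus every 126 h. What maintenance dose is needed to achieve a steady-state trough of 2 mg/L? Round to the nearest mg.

4964 mg

τ/t½ = 126/34 ≈ 3.7059, so f = (1/2)^(126/34) ≈ 0.076633.
Cmin,ss = (D/Vd)·f/(1−f), so D = Cmin,ss·Vd·(1−f)/f.
D = 2 × 206 × (1−f)/f ≈ 2 × 206 × 12.04921 ≈ 4964.27 mg.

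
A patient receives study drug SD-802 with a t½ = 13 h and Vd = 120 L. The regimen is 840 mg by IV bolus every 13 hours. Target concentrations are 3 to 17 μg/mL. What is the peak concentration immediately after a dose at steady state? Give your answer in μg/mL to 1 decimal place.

τ = 13 h = 1 half-life, so f = (1/2)^1 = 0.5.
Accumulation ratio R = 1/(1 − f) = 1/0.5 = 2/1.
Single-dose peak C₀ = D/Vd = 840/120 = 7 μg/mL.
Steady-state peak Cmax,ss = C₀·R = 7 × 2/1 ≈ 14.000 μg/mL.
Peak 14.0 μg/mL vs MTC 17 μg/mL: below toxic threshold.

14.0 μg/mL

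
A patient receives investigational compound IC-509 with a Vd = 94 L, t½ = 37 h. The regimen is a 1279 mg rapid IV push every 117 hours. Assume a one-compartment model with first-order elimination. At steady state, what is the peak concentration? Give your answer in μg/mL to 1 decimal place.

15.3 μg/mL

k = ln2/t½ = ln2/37 ≈ 0.018734 h⁻¹; fraction remaining f = e^(−kτ) = e^(−0.018734×117) ≈ 0.1117.
Accumulation ratio R = 1/(1 − f) ≈ 1/0.8883 ≈ 1.1257.
Each bolus raises the concentration by D/Vd = 1279/94 ≈ 13.606 μg/mL.
Cmax,ss = C₀/(1 − f) ≈ 13.606/0.8883 ≈ 15.317 μg/mL.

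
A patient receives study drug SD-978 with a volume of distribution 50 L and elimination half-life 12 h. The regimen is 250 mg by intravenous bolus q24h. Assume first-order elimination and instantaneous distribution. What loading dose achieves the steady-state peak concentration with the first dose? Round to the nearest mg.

333 mg

f = (1/2)^(24/12) ≈ 0.250000; accumulation ratio R = 1/(1−f) ≈ 1.33333.
Loading dose to hit Cmax,ss on first dose: D_load = D_maint·R ≈ 250 × 1.33333 ≈ 333.33 mg.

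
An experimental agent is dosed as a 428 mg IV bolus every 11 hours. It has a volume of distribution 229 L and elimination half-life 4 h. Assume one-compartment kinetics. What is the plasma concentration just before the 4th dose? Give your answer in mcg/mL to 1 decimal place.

f = (1/2)^(τ/t½) = (1/2)^(11/4) ≈ 0.1487.
C₀ = D/Vd = 428/229 ≈ 1.869 mcg/mL.
Before the 4th dose, 3 doses have been given. Superposition: Cmin = C₀·(f + f² + … + f^3).
≈ 1.869 × (0.1487 + 0.0221 + 0.0033) ≈ 1.869 × 0.1741 ≈ 0.325 mcg/mL.

0.3 mcg/mL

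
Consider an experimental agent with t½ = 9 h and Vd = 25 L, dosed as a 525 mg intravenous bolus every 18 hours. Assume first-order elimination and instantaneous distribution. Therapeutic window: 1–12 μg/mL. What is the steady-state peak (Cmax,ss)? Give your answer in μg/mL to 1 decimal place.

28.0 μg/mL

The dosing interval is 2 half-lives, so f = 2^(−2) = 0.25.
At steady state, R = 1/(1 − 0.25) = 4/3.
Single-dose peak C₀ = D/Vd = 525/25 = 21 μg/mL.
Steady-state peak Cmax,ss = C₀·R = 21 × 4/3 ≈ 28.000 μg/mL.
Peak 28.0 μg/mL vs MTC 12 μg/mL: exceeds toxic threshold.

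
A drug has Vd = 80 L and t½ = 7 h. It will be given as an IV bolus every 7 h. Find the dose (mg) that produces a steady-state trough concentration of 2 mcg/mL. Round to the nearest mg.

τ/t½ = 7/7 ≈ 1, so f = (1/2)^(7/7) ≈ 0.500000.
Cmin,ss = (D/Vd)·f/(1−f), so D = Cmin,ss·Vd·(1−f)/f.
D = 2 × 80 × (1−f)/f ≈ 2 × 80 × 1.00000 ≈ 160.00 mg.

160 mg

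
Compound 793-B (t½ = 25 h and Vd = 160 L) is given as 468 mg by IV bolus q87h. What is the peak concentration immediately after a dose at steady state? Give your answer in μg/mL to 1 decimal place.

3.2 μg/mL

Over one 87-h interval, 87/25 ≈ 3.48 half-lives elapse, leaving f ≈ 0.0896 of each dose.
Accumulation ratio R = 1/(1 − f) ≈ 1/0.9104 ≈ 1.0984.
Single-dose peak C₀ = D/Vd = 468/160 ≈ 2.925 μg/mL.
Steady-state peak Cmax,ss = C₀·R ≈ 2.925 × 1.0984 ≈ 3.213 μg/mL.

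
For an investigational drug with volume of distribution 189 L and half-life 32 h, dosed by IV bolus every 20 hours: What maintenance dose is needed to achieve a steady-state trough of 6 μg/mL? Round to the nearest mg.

τ/t½ = 20/32 ≈ 0.625, so f = (1/2)^(20/32) ≈ 0.648420.
Cmin,ss = (D/Vd)·f/(1−f), so D = Cmin,ss·Vd·(1−f)/f.
D = 6 × 189 × (1−f)/f ≈ 6 × 189 × 0.54221 ≈ 614.87 mg.

615 mg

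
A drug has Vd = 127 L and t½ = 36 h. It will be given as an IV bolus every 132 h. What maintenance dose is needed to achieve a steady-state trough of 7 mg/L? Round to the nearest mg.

10401 mg

τ/t½ = 132/36 ≈ 3.6667, so f = (1/2)^(132/36) ≈ 0.078745.
Cmin,ss = (D/Vd)·f/(1−f), so D = Cmin,ss·Vd·(1−f)/f.
D = 7 × 127 × (1−f)/f ≈ 7 × 127 × 11.69922 ≈ 10400.61 mg.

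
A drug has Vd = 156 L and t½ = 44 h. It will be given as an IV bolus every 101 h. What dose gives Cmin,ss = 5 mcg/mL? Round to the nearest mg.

τ/t½ = 101/44 ≈ 2.2955, so f = (1/2)^(101/44) ≈ 0.203704.
Cmin,ss = (D/Vd)·f/(1−f), so D = Cmin,ss·Vd·(1−f)/f.
D = 5 × 156 × (1−f)/f ≈ 5 × 156 × 3.90908 ≈ 3049.08 mg.

3049 mg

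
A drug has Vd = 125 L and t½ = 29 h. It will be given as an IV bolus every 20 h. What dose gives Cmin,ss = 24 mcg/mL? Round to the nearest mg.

1839 mg

τ/t½ = 20/29 ≈ 0.68966, so f = (1/2)^(20/29) ≈ 0.620002.
Cmin,ss = (D/Vd)·f/(1−f), so D = Cmin,ss·Vd·(1−f)/f.
D = 24 × 125 × (1−f)/f ≈ 24 × 125 × 0.61290 ≈ 1838.70 mg.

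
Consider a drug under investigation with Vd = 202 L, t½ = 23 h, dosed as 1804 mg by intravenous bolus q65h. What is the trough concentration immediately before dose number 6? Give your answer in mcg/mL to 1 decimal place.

1.5 mcg/mL

f = (1/2)^(τ/t½) = (1/2)^(65/23) ≈ 0.1410.
C₀ = D/Vd = 1804/202 ≈ 8.931 mcg/mL.
Before the 6th dose, 5 doses have been given. Superposition: Cmin = C₀·(f + f² + … + f^5).
≈ 8.931 × (0.1410 + 0.0199 + 0.0028 + 0.0004 + 0.0001) ≈ 8.931 × 0.1642 ≈ 1.466 mcg/mL.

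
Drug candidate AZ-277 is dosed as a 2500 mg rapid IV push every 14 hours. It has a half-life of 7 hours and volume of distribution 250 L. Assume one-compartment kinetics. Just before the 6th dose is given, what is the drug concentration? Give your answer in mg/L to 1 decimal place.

3.3 mg/L

f = (1/2)^(τ/t½) = (1/2)^(14/7) ≈ 0.2500.
C₀ = D/Vd = 2500/250 ≈ 10.000 mg/L.
Before the 6th dose, 5 doses have been given. Superposition: Cmin = C₀·(f + f² + … + f^5).
≈ 10.000 × (0.2500 + 0.0625 + 0.0156 + 0.0039 + 0.0010) ≈ 10.000 × 0.3330 ≈ 3.330 mg/L.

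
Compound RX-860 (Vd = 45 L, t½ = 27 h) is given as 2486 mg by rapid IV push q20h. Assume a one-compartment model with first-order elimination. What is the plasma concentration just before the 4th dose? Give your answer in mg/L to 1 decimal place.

64.7 mg/L

f = (1/2)^(τ/t½) = (1/2)^(20/27) ≈ 0.5984.
C₀ = D/Vd = 2486/45 ≈ 55.244 mg/L.
Before the 4th dose, 3 doses have been given. Superposition: Cmin = C₀·(f + f² + … + f^3).
≈ 55.244 × (0.5984 + 0.3581 + 0.2143) ≈ 55.244 × 1.1708 ≈ 64.680 mg/L.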